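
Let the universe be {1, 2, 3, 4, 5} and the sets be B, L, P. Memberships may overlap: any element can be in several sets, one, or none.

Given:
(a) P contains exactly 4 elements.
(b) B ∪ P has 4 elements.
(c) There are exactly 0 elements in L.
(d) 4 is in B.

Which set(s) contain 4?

4: B, P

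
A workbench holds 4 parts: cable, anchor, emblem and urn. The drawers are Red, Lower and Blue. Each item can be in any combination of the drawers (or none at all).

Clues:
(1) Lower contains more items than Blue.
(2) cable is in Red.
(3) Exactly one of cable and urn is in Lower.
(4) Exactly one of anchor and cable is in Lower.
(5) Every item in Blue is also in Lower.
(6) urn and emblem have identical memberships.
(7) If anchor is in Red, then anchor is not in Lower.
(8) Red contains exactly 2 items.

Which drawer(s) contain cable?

cable: Lower, Red

From (2): cable ∈ Red.
Suppose cable ∉ Lower: no assignment then satisfies all the clues, so cable ∈ Lower.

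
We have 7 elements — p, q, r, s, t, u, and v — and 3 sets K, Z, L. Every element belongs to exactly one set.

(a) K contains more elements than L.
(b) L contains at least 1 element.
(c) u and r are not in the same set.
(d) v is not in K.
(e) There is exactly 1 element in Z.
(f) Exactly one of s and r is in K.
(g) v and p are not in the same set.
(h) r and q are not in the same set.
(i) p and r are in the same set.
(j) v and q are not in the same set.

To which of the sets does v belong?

v: Z

From (d): v ∉ K.
Suppose v ∉ Z: no assignment then satisfies all the clues, so v ∈ Z.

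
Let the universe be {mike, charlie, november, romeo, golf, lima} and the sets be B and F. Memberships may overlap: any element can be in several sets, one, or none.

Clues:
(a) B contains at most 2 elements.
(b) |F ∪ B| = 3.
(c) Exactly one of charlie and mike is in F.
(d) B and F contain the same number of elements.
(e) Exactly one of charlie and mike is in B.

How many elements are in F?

2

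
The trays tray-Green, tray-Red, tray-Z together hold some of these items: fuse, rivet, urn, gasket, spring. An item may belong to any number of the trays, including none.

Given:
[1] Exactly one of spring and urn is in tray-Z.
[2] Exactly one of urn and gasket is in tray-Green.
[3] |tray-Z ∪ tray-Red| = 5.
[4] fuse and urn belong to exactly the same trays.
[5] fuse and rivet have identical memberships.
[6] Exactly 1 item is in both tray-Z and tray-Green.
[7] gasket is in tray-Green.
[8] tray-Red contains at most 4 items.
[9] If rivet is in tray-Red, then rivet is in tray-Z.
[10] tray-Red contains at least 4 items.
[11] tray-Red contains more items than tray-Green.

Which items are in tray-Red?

tray-Red = {fuse, rivet, spring, urn}

From (7): gasket ∈ tray-Green.
(2) (exactly one): urn ∉ tray-Green.
(4): fuse matches urn: fuse ∉ tray-Green.
(5): rivet matches fuse: rivet ∉ tray-Green.
Suppose fuse ∉ tray-Red: no assignment then satisfies all the clues, so fuse ∈ tray-Red.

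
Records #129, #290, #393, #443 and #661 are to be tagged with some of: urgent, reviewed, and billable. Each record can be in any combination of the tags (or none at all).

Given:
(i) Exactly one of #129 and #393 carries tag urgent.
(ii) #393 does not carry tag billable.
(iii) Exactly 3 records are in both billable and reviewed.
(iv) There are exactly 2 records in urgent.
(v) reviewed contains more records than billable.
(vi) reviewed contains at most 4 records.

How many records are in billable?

3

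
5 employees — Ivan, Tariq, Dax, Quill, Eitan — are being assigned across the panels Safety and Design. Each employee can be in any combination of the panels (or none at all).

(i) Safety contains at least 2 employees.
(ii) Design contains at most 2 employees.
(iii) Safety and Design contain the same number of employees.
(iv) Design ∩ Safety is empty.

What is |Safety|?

2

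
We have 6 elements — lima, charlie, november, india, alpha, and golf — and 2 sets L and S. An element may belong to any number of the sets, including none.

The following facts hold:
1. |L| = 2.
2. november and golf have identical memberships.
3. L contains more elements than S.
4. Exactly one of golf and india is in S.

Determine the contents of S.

S = {india}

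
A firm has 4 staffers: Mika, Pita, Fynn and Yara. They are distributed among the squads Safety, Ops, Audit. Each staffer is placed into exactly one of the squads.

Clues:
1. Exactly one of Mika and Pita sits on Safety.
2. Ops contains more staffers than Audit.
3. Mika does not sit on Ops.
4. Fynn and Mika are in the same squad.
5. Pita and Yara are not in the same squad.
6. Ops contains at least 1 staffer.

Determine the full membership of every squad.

Safety = {Fynn, Mika, Yara}; Ops = {Pita}; Audit = {}

From (3): Mika ∉ Ops.
(4): Fynn matches Mika: Fynn ∉ Ops.
Suppose Mika ∉ Safety: no assignment then satisfies all the clues, so Mika ∈ Safety.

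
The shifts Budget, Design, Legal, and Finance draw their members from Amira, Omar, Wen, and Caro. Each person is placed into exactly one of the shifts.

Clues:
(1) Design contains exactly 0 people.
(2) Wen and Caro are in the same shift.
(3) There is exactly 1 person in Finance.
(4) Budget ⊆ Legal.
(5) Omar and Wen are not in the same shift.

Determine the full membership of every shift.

Budget = {}; Design = {}; Legal = {Amira, Caro, Wen}; Finance = {Omar}

(1): Design already has 0, so the rest are out.
Suppose Amira ∈ Budget: no assignment then satisfies all the clues, so Amira ∉ Budget.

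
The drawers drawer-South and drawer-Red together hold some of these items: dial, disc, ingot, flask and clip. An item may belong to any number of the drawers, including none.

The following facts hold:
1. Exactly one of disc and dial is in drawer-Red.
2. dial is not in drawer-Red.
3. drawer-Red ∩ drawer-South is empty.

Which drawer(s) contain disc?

disc: drawer-Red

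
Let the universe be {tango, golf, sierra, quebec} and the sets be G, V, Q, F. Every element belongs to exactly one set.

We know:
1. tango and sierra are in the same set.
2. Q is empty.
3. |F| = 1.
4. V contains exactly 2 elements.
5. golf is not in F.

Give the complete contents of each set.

From (5): golf ∉ F.
(2): Q already has 0, so the rest are out.
Suppose tango ∈ G: no assignment then satisfies all the clues, so tango ∉ G.

G = {golf}; V = {sierra, tango}; Q = {}; F = {quebec}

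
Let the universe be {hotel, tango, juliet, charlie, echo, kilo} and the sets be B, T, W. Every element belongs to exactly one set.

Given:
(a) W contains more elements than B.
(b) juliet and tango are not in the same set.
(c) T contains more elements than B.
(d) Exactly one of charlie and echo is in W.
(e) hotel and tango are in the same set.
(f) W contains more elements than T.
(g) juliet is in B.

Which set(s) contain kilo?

kilo: T

From (g): juliet ∈ B.
(b): tango ∉ B.
(e): hotel matches tango: hotel ∉ B.
Suppose kilo ∈ B: no assignment then satisfies all the clues, so kilo ∉ B.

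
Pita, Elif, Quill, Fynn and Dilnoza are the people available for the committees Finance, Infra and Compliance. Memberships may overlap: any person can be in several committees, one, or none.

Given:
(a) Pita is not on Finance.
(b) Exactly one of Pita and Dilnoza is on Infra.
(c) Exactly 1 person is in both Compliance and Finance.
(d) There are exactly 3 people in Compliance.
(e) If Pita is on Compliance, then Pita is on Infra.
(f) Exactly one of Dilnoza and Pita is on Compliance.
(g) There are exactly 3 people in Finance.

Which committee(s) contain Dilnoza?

From (a): Pita ∉ Finance.
Suppose Dilnoza ∉ Finance: no assignment then satisfies all the clues, so Dilnoza ∈ Finance.

Dilnoza: Finance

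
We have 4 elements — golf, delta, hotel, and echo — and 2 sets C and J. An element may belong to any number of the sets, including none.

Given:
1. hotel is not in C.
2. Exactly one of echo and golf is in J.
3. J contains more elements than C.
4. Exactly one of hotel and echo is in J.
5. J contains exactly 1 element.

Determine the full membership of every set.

From (1): hotel ∉ C.
Suppose golf ∈ C: no assignment then satisfies all the clues, so golf ∉ C.

C = {}; J = {echo}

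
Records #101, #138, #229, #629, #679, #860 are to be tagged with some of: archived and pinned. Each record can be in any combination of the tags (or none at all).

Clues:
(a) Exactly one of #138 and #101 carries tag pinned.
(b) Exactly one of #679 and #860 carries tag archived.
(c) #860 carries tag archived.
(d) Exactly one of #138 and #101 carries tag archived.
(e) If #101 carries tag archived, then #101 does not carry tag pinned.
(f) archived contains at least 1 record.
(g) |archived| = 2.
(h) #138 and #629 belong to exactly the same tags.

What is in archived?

archived = {#101, #860}

From (c): #860 ∈ archived.
(b) (exactly one): #679 ∉ archived.
Suppose #101 ∉ archived: no assignment then satisfies all the clues, so #101 ∈ archived.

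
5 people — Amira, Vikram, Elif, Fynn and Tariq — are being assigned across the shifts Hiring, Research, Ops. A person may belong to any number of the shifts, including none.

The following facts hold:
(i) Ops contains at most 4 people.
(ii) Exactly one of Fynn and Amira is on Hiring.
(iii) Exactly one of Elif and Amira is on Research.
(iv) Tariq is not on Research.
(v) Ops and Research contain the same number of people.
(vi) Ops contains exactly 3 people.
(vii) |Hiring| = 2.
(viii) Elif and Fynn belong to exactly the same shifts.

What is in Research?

Research = {Elif, Fynn, Vikram}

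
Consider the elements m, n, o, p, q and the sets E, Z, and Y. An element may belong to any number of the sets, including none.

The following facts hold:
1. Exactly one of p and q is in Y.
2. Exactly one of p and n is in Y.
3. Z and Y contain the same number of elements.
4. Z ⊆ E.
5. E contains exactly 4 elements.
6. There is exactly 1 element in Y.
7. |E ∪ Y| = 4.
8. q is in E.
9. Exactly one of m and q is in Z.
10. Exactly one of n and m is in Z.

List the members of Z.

Z = {m}

From (8): q ∈ E.
Suppose m ∉ Z: no assignment then satisfies all the clues, so m ∈ Z.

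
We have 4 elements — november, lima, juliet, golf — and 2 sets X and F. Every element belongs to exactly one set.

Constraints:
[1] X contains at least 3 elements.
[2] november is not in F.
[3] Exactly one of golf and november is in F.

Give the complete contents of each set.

X = {juliet, lima, november}; F = {golf}

From (2): november ∉ F.
(3) (exactly one): golf ∈ F.
Only one set left: november ∈ X.
(1): only 3 candidates remain for X, so all are in.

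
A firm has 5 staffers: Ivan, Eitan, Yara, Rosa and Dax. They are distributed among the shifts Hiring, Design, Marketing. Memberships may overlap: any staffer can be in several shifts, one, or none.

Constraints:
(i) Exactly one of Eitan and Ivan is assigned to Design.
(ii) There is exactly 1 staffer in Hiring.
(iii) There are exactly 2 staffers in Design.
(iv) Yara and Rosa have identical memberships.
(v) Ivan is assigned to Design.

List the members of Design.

Design = {Dax, Ivan}

From (v): Ivan ∈ Design.
(i) (exactly one): Eitan ∉ Design.
Suppose Yara ∈ Design: no assignment then satisfies all the clues, so Yara ∉ Design.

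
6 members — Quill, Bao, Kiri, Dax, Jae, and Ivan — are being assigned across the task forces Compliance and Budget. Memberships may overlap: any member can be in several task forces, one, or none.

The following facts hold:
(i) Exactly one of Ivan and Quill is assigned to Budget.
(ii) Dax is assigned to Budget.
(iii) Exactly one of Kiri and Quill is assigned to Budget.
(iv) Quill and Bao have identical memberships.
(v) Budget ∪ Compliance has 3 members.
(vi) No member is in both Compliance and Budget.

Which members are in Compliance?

Compliance = {}

From (ii): Dax ∈ Budget.
(vi) (disjoint): Dax ∉ Compliance.
Suppose Quill ∈ Compliance: no assignment then satisfies all the clues, so Quill ∉ Compliance.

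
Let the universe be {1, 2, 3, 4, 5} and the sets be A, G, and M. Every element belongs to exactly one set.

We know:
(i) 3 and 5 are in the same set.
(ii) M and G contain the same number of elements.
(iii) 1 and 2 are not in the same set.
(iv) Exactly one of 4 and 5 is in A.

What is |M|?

1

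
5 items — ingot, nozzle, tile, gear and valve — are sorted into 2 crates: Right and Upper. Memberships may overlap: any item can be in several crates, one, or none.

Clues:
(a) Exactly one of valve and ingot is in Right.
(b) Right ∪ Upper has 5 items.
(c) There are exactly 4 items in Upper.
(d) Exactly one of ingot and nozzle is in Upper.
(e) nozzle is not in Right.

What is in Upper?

Upper = {gear, nozzle, tile, valve}

From (e): nozzle ∉ Right.
Suppose ingot ∈ Upper: no assignment then satisfies all the clues, so ingot ∉ Upper.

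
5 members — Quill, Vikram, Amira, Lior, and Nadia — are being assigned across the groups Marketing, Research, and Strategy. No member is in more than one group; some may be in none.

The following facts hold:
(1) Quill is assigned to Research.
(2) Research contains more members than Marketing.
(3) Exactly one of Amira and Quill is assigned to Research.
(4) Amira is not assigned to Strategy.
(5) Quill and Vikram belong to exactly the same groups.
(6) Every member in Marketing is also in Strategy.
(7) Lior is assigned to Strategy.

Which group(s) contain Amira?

From (1): Quill ∈ Research.
From (4): Amira ∉ Strategy.
From (7): Lior ∈ Strategy.
(3) (exactly one): Amira ∉ Research.
(5): Vikram matches Quill: Vikram ∉ Marketing.
(5): Vikram matches Quill: Vikram ∈ Research.
(6) contrapositive: Amira ∉ Marketing.

Amira: none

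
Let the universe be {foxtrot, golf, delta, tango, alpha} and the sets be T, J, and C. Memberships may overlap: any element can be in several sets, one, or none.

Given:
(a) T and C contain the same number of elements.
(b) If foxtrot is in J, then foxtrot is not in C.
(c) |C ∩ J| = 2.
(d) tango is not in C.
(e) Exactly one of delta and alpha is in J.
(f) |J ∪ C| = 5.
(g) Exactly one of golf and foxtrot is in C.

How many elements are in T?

3

From (d): tango ∉ C.
Suppose foxtrot ∉ J: no assignment then satisfies all the clues, so foxtrot ∈ J.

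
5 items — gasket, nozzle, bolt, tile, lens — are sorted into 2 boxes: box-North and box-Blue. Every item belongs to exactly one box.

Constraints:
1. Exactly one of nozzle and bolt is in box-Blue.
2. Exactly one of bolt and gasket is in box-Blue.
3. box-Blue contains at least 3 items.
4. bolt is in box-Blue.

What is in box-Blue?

box-Blue = {bolt, lens, tile}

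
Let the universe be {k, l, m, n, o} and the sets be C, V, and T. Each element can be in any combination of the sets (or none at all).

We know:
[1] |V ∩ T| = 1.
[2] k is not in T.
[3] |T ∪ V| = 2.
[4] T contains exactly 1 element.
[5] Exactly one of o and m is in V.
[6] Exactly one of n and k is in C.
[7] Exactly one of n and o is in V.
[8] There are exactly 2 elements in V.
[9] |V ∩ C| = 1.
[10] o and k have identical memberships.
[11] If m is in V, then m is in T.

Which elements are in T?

T = {m}

From (2): k ∉ T.
(10): o matches k: o ∉ T.
Suppose l ∈ T: no assignment then satisfies all the clues, so l ∉ T.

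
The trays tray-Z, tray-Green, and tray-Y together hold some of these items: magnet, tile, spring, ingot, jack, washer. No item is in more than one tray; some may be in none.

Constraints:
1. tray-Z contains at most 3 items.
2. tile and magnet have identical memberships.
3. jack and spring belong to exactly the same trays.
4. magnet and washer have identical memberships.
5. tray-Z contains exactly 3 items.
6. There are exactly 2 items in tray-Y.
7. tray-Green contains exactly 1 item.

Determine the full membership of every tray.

tray-Z = {magnet, tile, washer}; tray-Green = {ingot}; tray-Y = {jack, spring}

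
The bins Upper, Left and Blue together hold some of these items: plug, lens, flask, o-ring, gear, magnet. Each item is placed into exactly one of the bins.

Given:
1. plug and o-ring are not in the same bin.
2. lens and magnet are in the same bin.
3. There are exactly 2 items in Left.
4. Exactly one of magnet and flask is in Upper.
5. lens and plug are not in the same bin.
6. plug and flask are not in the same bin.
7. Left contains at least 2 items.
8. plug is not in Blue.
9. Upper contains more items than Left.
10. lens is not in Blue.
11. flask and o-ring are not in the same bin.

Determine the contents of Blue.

Blue = {flask}

From (8): plug ∉ Blue.
From (10): lens ∉ Blue.
(2): magnet matches lens: magnet ∉ Blue.
Suppose flask ∉ Blue: no assignment then satisfies all the clues, so flask ∈ Blue.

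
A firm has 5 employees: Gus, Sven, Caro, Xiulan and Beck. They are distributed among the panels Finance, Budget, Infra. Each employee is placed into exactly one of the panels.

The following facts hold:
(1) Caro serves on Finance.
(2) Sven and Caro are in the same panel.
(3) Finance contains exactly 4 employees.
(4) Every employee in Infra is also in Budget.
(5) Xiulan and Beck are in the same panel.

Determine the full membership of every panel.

Finance = {Beck, Caro, Sven, Xiulan}; Budget = {Gus}; Infra = {}

From (1): Caro ∈ Finance.
(2): Sven matches Caro: Sven ∈ Finance.
Suppose Gus ∈ Finance: no assignment then satisfies all the clues, so Gus ∉ Finance.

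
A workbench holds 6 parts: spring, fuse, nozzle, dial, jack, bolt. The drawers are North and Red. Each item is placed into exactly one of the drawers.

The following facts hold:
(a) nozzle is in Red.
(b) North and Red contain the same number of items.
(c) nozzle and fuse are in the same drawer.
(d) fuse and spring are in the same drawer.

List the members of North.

North = {bolt, dial, jack}

From (a): nozzle ∈ Red.
(c): fuse matches nozzle: fuse ∉ North.
(c): fuse matches nozzle: fuse ∈ Red.
(d): spring matches fuse: spring ∉ North.
(d): spring matches fuse: spring ∈ Red.
Suppose dial ∉ North: no assignment then satisfies all the clues, so dial ∈ North.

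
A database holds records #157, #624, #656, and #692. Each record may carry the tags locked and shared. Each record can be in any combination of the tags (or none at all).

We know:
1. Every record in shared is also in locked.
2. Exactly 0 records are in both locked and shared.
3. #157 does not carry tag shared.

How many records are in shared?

0

From (3): #157 ∉ shared.
Suppose #624 ∈ shared: no assignment then satisfies all the clues, so #624 ∉ shared.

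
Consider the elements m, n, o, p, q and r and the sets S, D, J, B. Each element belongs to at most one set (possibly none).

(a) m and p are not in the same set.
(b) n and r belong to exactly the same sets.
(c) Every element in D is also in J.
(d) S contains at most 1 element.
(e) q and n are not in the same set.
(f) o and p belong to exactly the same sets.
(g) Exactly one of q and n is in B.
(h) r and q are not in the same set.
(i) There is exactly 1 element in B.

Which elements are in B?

B = {q}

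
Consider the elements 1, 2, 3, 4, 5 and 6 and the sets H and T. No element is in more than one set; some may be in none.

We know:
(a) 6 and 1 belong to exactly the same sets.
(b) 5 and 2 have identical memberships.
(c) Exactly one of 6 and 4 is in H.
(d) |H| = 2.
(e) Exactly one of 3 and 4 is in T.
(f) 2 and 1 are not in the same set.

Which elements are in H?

H = {1, 6}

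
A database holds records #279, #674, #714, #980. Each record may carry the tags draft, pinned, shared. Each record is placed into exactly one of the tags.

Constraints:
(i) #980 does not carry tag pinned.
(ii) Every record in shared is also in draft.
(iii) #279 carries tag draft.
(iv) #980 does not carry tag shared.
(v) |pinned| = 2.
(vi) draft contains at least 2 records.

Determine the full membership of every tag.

draft = {#279, #980}; pinned = {#674, #714}; shared = {}

From (i): #980 ∉ pinned.
From (iii): #279 ∈ draft.
From (iv): #980 ∉ shared.
(v): only 2 candidates remain for pinned, so all are in.
(vi): only 2 candidates remain for draft, so all are in.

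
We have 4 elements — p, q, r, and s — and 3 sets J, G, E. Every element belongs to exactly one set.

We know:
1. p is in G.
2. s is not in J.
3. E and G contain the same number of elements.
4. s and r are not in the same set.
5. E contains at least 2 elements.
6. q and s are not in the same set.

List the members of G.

G = {p, s}

From (1): p ∈ G.
From (2): s ∉ J.
Suppose q ∈ G: no assignment then satisfies all the clues, so q ∉ G.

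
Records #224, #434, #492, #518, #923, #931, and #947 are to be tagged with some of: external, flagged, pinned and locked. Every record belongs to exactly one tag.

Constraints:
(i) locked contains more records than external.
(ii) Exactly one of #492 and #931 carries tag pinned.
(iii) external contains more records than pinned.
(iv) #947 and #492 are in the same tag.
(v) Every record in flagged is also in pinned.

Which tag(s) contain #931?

#931: pinned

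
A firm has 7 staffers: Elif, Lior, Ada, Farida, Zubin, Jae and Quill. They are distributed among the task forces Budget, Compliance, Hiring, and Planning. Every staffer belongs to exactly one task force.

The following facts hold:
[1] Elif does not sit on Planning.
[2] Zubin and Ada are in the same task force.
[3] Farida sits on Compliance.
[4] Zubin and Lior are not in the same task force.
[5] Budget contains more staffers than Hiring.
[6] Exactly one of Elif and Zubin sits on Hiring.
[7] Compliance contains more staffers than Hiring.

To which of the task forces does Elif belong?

Elif: Hiring

From (1): Elif ∉ Planning.
From (3): Farida ∈ Compliance.
Suppose Elif ∈ Budget: no assignment then satisfies all the clues, so Elif ∉ Budget.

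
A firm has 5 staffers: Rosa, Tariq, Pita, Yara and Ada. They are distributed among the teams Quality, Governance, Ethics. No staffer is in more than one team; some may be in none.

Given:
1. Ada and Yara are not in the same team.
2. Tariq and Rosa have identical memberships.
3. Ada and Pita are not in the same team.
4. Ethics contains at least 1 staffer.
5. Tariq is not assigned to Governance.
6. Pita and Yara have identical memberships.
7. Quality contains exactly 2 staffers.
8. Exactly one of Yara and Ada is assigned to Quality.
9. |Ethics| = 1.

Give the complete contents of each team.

Quality = {Pita, Yara}; Governance = {}; Ethics = {Ada}

From (5): Tariq ∉ Governance.
(2): Rosa matches Tariq: Rosa ∉ Governance.
Suppose Rosa ∈ Quality: no assignment then satisfies all the clues, so Rosa ∉ Quality.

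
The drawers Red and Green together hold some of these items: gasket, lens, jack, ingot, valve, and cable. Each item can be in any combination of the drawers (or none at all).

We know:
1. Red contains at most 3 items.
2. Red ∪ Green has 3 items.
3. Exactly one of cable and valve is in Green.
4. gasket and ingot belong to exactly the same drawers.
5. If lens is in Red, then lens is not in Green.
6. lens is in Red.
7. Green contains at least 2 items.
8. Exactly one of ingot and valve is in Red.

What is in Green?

Green = {jack, valve}

From (6): lens ∈ Red.
(5): lens ∉ Green.
Suppose gasket ∈ Green: no assignment then satisfies all the clues, so gasket ∉ Green.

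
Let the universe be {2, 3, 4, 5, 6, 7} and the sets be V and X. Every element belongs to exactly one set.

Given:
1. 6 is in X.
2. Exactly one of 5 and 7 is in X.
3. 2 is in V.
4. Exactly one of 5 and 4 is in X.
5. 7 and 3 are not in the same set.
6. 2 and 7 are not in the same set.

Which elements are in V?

V = {2, 3, 5}

From (1): 6 ∈ X.
From (3): 2 ∈ V.
(6): 7 ∉ V.
Only one set left: 7 ∈ X.
(2) (exactly one): 5 ∉ X.
(4) (exactly one): 4 ∈ X.
(5): 3 ∉ X.
Only one set left: 3 ∈ V.
Only one set left: 5 ∈ V.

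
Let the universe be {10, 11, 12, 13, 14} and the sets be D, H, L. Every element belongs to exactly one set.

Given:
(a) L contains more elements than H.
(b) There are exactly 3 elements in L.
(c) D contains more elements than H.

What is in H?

H = {}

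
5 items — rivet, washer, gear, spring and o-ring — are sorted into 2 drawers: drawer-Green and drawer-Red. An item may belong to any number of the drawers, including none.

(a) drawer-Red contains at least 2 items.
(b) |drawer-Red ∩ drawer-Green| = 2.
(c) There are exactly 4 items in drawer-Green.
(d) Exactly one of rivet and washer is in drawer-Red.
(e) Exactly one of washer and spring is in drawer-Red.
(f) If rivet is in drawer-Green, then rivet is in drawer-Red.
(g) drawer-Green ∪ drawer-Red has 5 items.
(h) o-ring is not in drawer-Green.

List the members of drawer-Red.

drawer-Red = {o-ring, rivet, spring}

From (h): o-ring ∉ drawer-Green.
(c): only 4 candidates remain for drawer-Green, so all are in.
(f): rivet ∈ drawer-Red.
(d) (exactly one): washer ∉ drawer-Red.
(e) (exactly one): spring ∈ drawer-Red.
Suppose gear ∈ drawer-Red: no assignment then satisfies all the clues, so gear ∉ drawer-Red.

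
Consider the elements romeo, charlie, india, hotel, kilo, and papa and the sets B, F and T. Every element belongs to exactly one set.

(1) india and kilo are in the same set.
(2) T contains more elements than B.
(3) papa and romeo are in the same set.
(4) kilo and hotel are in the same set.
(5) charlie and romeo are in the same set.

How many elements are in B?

0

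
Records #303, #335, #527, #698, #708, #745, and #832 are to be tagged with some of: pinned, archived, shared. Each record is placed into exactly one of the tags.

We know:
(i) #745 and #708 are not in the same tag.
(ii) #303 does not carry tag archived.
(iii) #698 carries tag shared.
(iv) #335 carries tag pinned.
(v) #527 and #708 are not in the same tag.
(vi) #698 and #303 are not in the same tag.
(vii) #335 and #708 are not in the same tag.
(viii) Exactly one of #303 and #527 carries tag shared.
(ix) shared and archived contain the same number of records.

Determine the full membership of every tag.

pinned = {#303, #335, #745}; archived = {#708, #832}; shared = {#527, #698}

From (ii): #303 ∉ archived.
From (iii): #698 ∈ shared.
From (iv): #335 ∈ pinned.
(vi): #303 ∉ shared.
(vii): #708 ∉ pinned.
(viii) (exactly one): #527 ∈ shared.
Only one tag left: #303 ∈ pinned.
(v): #708 ∉ shared.
Only one tag left: #708 ∈ archived.
(i): #745 ∉ archived.
Suppose #745 ∉ pinned: no assignment then satisfies all the clues, so #745 ∈ pinned.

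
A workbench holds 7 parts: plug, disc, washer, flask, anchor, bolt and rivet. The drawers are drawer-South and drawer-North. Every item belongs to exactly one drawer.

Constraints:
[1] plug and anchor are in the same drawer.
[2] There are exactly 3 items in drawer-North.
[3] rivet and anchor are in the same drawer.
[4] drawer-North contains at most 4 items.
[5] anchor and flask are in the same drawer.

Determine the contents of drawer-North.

drawer-North = {bolt, disc, washer}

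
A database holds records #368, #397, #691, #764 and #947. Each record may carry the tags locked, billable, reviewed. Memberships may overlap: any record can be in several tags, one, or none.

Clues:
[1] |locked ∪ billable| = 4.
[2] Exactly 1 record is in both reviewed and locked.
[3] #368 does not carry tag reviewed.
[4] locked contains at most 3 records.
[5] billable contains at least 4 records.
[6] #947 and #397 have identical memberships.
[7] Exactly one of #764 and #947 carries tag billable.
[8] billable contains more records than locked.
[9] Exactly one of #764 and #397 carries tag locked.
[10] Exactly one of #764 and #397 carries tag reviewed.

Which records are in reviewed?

reviewed = {#691, #764}

From (3): #368 ∉ reviewed.
Suppose #397 ∈ reviewed: no assignment then satisfies all the clues, so #397 ∉ reviewed.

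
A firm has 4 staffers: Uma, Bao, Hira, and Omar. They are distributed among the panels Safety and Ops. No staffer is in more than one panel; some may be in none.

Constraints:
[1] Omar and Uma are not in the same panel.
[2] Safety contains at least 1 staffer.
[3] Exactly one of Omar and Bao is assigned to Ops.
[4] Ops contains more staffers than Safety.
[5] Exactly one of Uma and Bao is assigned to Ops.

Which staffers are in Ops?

Ops = {Bao, Hira}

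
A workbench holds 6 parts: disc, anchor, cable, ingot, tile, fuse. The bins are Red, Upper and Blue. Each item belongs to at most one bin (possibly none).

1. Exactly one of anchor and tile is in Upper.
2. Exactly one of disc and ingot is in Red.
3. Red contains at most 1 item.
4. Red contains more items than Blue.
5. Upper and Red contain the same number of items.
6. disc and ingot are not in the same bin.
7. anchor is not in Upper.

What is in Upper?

Upper = {tile}

From (7): anchor ∉ Upper.
(1) (exactly one): tile ∈ Upper.
Suppose disc ∈ Upper: no assignment then satisfies all the clues, so disc ∉ Upper.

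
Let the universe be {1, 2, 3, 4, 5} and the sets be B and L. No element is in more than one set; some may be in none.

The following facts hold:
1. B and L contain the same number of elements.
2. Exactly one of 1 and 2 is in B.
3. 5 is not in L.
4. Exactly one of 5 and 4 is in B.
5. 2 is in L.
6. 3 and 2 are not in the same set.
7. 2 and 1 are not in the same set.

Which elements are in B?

From (3): 5 ∉ L.
From (5): 2 ∈ L.
(2) (exactly one): 1 ∈ B.
(6): 3 ∉ L.
Suppose 3 ∈ B: no assignment then satisfies all the clues, so 3 ∉ B.

B = {1, 5}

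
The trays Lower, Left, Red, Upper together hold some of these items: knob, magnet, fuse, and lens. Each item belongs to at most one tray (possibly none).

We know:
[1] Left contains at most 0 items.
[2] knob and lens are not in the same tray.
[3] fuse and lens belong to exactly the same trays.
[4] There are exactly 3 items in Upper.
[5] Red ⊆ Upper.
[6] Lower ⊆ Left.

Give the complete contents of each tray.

Lower = {}; Left = {}; Red = {}; Upper = {fuse, lens, magnet}

(1): Left already has 0, so the rest are out.
(6) contrapositive: knob ∉ Lower.
(6) contrapositive: magnet ∉ Lower.
(6) contrapositive: fuse ∉ Lower.
(6) contrapositive: lens ∉ Lower.
Suppose knob ∈ Red: no assignment then satisfies all the clues, so knob ∉ Red.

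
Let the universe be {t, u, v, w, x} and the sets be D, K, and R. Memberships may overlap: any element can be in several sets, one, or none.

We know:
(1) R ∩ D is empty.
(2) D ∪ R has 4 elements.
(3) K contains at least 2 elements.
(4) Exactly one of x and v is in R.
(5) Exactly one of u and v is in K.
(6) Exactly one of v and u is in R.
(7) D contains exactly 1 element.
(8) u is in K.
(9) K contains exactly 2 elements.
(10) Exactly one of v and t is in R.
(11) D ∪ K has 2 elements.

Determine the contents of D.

From (8): u ∈ K.
(5) (exactly one): v ∉ K.
Suppose t ∈ D: no assignment then satisfies all the clues, so t ∉ D.

D = {w}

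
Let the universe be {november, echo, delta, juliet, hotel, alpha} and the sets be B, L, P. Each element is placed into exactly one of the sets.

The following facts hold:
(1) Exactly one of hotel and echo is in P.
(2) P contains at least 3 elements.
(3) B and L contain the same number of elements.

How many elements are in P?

4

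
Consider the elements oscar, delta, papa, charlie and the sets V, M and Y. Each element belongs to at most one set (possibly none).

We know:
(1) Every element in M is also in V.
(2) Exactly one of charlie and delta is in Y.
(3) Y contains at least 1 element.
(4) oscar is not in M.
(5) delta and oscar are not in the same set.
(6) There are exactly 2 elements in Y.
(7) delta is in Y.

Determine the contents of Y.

Y = {delta, papa}

From (4): oscar ∉ M.
From (7): delta ∈ Y.
(2) (exactly one): charlie ∉ Y.
(5): oscar ∉ Y.
(6): only 2 candidates remain for Y, so all are in.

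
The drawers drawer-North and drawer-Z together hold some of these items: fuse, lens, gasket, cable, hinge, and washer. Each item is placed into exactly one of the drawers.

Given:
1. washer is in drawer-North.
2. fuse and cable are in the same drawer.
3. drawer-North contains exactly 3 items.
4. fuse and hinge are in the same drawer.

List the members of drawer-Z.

drawer-Z = {cable, fuse, hinge}

From (1): washer ∈ drawer-North.
Suppose fuse ∉ drawer-Z: no assignment then satisfies all the clues, so fuse ∈ drawer-Z.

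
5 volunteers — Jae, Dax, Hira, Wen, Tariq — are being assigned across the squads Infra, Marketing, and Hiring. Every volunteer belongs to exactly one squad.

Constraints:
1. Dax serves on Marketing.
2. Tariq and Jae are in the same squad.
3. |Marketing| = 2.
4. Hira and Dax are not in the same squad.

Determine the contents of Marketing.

Marketing = {Dax, Wen}

From (1): Dax ∈ Marketing.
(4): Hira ∉ Marketing.
Suppose Jae ∈ Marketing: no assignment then satisfies all the clues, so Jae ∉ Marketing.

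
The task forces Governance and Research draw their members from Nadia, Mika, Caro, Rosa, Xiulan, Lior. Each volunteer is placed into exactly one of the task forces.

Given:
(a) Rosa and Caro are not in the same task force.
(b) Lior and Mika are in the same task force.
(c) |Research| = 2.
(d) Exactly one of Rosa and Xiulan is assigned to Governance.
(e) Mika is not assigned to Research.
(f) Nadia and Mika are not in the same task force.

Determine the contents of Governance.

Governance = {Caro, Lior, Mika, Xiulan}

From (e): Mika ∉ Research.
(b): Lior matches Mika: Lior ∉ Research.
Only one task force left: Mika ∈ Governance.
Only one task force left: Lior ∈ Governance.
(f): Nadia ∉ Governance.
Only one task force left: Nadia ∈ Research.
Suppose Caro ∉ Governance: no assignment then satisfies all the clues, so Caro ∈ Governance.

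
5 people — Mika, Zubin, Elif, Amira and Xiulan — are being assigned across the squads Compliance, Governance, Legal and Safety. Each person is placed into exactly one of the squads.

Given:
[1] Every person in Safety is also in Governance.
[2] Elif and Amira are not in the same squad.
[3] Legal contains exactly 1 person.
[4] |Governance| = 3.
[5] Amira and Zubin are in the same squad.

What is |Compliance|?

1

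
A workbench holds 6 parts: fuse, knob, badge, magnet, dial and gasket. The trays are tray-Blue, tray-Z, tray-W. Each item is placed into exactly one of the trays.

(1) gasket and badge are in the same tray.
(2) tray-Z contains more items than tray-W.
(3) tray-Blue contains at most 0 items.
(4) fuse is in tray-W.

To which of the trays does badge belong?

badge: tray-Z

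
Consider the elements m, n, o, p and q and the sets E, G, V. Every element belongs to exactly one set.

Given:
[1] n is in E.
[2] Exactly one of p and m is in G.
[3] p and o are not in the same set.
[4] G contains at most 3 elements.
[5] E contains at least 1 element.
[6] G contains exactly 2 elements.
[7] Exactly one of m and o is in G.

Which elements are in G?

From (1): n ∈ E.
Suppose m ∉ G: no assignment then satisfies all the clues, so m ∈ G.

G = {m, q}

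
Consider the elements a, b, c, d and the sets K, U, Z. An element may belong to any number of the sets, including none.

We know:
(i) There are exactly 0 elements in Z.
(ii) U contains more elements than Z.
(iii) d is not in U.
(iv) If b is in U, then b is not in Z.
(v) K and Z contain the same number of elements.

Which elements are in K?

K = {}

From (iii): d ∉ U.
(i): Z already has 0, so the rest are out.
Suppose a ∈ K: no assignment then satisfies all the clues, so a ∉ K.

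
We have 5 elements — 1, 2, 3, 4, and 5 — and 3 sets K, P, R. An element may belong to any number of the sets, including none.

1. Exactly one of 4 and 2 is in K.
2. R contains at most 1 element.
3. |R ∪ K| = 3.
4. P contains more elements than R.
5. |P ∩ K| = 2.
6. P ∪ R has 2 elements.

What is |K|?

3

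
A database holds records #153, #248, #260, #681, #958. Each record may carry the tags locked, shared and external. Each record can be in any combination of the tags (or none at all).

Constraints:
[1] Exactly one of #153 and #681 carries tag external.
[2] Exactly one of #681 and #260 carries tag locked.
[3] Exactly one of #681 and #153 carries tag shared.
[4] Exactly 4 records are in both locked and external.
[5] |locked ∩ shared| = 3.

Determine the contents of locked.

locked = {#153, #248, #260, #958}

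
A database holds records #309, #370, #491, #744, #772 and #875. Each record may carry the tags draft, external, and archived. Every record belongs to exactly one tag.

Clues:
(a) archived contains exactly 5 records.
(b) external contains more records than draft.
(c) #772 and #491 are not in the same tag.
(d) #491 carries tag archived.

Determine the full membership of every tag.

draft = {}; external = {#772}; archived = {#309, #370, #491, #744, #875}

From (d): #491 ∈ archived.
(c): #772 ∉ archived.
(a): only 5 candidates remain for archived, so all are in.
Suppose #772 ∈ draft: no assignment then satisfies all the clues, so #772 ∉ draft.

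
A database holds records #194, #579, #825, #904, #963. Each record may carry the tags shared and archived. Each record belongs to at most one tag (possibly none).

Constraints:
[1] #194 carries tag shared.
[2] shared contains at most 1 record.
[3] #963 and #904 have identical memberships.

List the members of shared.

shared = {#194}

From (1): #194 ∈ shared.
(2): shared already has 1, so the rest are out.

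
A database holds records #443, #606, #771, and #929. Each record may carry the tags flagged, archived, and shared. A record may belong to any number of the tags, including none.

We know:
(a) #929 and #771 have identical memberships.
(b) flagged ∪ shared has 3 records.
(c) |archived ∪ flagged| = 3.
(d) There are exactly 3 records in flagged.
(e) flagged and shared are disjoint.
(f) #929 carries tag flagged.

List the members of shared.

From (f): #929 ∈ flagged.
(a): #771 matches #929: #771 ∈ flagged.
(e) (disjoint): #771 ∉ shared.
(e) (disjoint): #929 ∉ shared.
Suppose #443 ∈ shared: no assignment then satisfies all the clues, so #443 ∉ shared.

shared = {}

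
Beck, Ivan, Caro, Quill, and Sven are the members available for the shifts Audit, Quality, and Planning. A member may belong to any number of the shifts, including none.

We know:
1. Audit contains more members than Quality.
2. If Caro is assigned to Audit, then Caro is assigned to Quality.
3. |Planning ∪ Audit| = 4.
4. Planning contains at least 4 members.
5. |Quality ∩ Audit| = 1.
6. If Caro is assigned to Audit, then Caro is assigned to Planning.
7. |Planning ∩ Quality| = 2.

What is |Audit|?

3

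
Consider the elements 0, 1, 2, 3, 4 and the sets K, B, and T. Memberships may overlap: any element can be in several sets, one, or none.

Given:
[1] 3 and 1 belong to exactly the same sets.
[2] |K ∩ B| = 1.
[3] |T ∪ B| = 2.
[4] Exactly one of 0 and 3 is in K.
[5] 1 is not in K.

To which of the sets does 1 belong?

From (5): 1 ∉ K.
(1): 3 matches 1: 3 ∉ K.
(4) (exactly one): 0 ∈ K.
Suppose 1 ∈ B: no assignment then satisfies all the clues, so 1 ∉ B.

1: none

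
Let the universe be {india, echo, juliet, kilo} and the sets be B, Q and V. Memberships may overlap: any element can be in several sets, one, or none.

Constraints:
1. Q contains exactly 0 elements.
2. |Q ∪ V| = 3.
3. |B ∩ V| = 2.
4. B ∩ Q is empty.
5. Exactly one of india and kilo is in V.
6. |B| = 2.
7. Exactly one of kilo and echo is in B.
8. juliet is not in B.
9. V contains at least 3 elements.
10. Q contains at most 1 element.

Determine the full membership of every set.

From (8): juliet ∉ B.
(1): Q already has 0, so the rest are out.
Suppose india ∉ B: no assignment then satisfies all the clues, so india ∈ B.

B = {echo, india}; Q = {}; V = {echo, india, juliet}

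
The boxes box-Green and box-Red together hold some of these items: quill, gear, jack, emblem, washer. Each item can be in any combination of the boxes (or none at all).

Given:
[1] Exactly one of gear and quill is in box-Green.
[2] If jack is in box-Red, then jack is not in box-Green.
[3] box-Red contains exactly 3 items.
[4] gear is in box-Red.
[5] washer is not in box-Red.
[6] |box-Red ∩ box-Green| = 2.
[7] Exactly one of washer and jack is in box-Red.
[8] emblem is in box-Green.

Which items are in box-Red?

box-Red = {emblem, gear, jack}

From (4): gear ∈ box-Red.
From (5): washer ∉ box-Red.
From (8): emblem ∈ box-Green.
(7) (exactly one): jack ∈ box-Red.
(2): jack ∉ box-Green.
Suppose quill ∈ box-Red: no assignment then satisfies all the clues, so quill ∉ box-Red.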